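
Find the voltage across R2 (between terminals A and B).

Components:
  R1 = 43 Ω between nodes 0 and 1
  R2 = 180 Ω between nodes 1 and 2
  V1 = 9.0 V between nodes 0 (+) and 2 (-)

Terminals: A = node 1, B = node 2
R1 and R2 are in series across V1 (node 0 → node 1 → node 2), and the output A–B is taken across R2, so this is a voltage divider.
Series current: I = V1/(R1 + R2) = 9/(43 + 180) = 9/223 = 0.04036 A
V_R2 = I × R2 = V1 × R2/(R1 + R2) = 9 × 180/223 = 7.265 V

Final answer: 7.265 V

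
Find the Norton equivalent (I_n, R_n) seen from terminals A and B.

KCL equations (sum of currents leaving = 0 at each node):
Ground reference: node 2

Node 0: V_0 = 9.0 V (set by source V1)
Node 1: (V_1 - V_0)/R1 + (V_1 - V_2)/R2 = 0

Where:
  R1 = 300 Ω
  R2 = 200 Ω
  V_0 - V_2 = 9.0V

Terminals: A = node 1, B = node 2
Find the Thévenin equivalent first; then I_n = V_th/R_th and R_n = R_th.
Step 1 — V_th is the open-circuit voltage V_A - V_B (nothing connected across the terminals).
Nodal analysis, taking node 2 as the 0 V reference.
Source V1 fixes V_0 = 9 V.
KCL at each unknown node (sum of currents leaving = 0; resistances in Ω):
  Node 1: (V_1 - 9)/300 + (V_1 - 0)/200 = 0
Collecting terms: 0.008333 × V_1 = 0.03  =>  V_1 = 3.6 V
V_th = V_1 - V_2 = 3.6 - 0 = 3.6 V
Step 2 — R_th: zero the source — replace V1 by a short circuit (node 2 merges into node 0) — and find the resistance seen between A (node 1) and B (node 0).
Reduce the network between node 1 (A) and node 0 (B) by series/parallel combination:
  Rp1 = R1 ‖ R2 (parallel, both between nodes 0 and 1) = 1/(1/300 + 1/200) = 120 Ω
R_th = 120 Ω
I_n = V_th/R_th = 3.6/120 = 0.03 A, and R_n = R_th = 120 Ω

Final answer: I_n = 0.03 A, R_n = 120 Ω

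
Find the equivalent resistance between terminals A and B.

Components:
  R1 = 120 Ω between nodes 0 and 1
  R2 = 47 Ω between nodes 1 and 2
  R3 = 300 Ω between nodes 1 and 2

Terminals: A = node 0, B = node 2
Reduce the network between node 0 (A) and node 2 (B) by series/parallel combination:
  Rp1 = R2 ‖ R3 (parallel, both between nodes 1 and 2) = 1/(1/47 + 1/300) = 40.63 Ω
  Rs1 = R1 + Rp1 (series, joined only at node 1) = 120 + 40.63 = 160.6 Ω
R_eq = 160.6 Ω

Final answer: 160.6 Ω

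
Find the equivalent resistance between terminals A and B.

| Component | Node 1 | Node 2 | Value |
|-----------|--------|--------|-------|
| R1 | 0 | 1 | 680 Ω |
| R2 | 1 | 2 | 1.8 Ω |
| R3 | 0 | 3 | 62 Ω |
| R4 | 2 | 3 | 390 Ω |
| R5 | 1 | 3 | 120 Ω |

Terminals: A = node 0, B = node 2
The network is not a plain series/parallel combination. Inject a 1 A test current into terminal A (node 0) and return it from terminal B (node 2); then R_eq = V_A / (1 A).
Nodal analysis, taking node 2 as the 0 V reference.
Current source I_test pushes 1 A into node 0 and draws it out of node 2.
KCL at each unknown node (sum of currents leaving = 0; resistances in Ω):
  Node 0: (V_0 - V_1)/680 + (V_0 - V_3)/62 - 1 = 0
  Node 1: (V_1 - V_0)/680 + (V_1 - 0)/1.8 + (V_1 - V_3)/120 = 0
  Node 3: (V_3 - V_0)/62 + (V_3 - V_1)/120 + (V_3 - 0)/390 = 0
Collecting terms (coefficients in siemens):
  0.0176·V_0 - 0.001471·V_1 - 0.01613·V_3 = 1
  0.5654·V_1 - 0.001471·V_0 - 0.008333·V_3 = 0
  0.02703·V_3 - 0.01613·V_0 - 0.008333·V_1 = 0
Solving these 3 simultaneous equations (Gaussian elimination) gives:
  V_0 = 126.6 V, V_1 = 1.449 V, V_3 = 75.99 V
R_eq = V_0 / 1 A = 126.6 Ω

Final answer: 126.6 Ω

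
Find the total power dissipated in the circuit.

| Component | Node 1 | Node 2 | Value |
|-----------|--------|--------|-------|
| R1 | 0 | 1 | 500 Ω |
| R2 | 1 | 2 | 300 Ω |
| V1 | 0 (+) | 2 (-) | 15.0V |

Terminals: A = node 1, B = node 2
Nodal analysis, taking node 2 as the 0 V reference.
Source V1 fixes V_0 = 15 V.
KCL at each unknown node (sum of currents leaving = 0; resistances in Ω):
  Node 1: (V_1 - 15)/500 + (V_1 - 0)/300 = 0
Collecting terms: 0.005333 × V_1 = 0.03  =>  V_1 = 5.625 V
Power in each resistor, P = (ΔV)²/R:
  P_R1 = (15 - 5.625)²/500 = 0.1758 W
  P_R2 = (5.625 - 0)²/300 = 0.1055 W
P_total = P_R1 + P_R2 = 0.2812 W

Final answer: 0.2812 W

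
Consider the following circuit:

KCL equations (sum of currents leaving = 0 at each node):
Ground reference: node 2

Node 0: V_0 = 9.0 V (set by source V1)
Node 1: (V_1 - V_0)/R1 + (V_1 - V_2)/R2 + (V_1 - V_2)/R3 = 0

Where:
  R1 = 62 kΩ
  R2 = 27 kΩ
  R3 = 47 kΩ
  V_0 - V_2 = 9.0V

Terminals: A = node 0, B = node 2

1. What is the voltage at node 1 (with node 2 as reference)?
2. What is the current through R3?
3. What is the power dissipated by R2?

Nodal analysis, taking node 2 as the 0 V reference.
Source V1 fixes V_0 = 9 V.
KCL at each unknown node (sum of currents leaving = 0; resistances in Ω):
  Node 1: (V_1 - 9)/62000 + (V_1 - 0)/27000 + (V_1 - 0)/47000 = 0
Collecting terms: 0.00007444 × V_1 = 0.0001452  =>  V_1 = 1.95 V
Part 1:
  Read off the nodal solution: V_1 = 1.95 V
Part 2:
  I_R3 = (V_1 - V_2)/R3 = (1.95 - 0)/47000 = 0.00004149 A
  Magnitude: I_R3 = 0.00004149 A
Part 3:
  I_R2 = (V_1 - V_2)/R2 = (1.95 - 0)/27000 = 0.00007222 A
  P_R2 = I_R2² × R2 = (0.00007222)² × 27000 = 0.0001408 W

Final answers:
1. V_1 = 1.95 V
2. I_R3 = 4.149e-05 A
3. P_R2 = 0.0001408 W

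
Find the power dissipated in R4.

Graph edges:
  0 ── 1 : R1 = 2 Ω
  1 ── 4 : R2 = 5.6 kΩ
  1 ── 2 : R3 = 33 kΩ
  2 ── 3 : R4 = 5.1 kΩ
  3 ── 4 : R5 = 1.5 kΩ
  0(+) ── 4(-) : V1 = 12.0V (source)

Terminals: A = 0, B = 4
Nodal analysis, taking node 4 as the 0 V reference.
Source V1 fixes V_0 = 12 V.
KCL at each unknown node (sum of currents leaving = 0; resistances in Ω):
  Node 1: (V_1 - 12)/2 + (V_1 - 0)/5600 + (V_1 - V_2)/33000 = 0
  Node 2: (V_2 - V_1)/33000 + (V_2 - V_3)/5100 = 0
  Node 3: (V_3 - V_2)/5100 + (V_3 - 0)/1500 = 0
Collecting terms (coefficients in siemens):
  0.5002·V_1 - 0.0000303·V_2 = 6
  0.0002264·V_2 - 0.0000303·V_1 - 0.0001961·V_3 = 0
  0.0008627·V_3 - 0.0001961·V_2 = 0
Solving these 3 simultaneous equations (Gaussian elimination) gives:
  V_1 = 12 V, V_2 = 1.999 V, V_3 = 0.4544 V
I_R4 = (V_2 - V_3)/R4 = (1.999 - 0.4544)/5100 = 0.0003029 A
P_R4 = I_R4² × R4 = (0.0003029)² × 5100 = 0.0004679 W

Final answer: 0.0004679 W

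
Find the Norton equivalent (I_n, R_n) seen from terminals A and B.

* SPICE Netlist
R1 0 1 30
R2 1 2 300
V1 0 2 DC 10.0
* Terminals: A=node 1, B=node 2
Find the Thévenin equivalent first; then I_n = V_th/R_th and R_n = R_th.
Step 1 — V_th is the open-circuit voltage V_A - V_B (nothing connected across the terminals).
Nodal analysis, taking node 2 as the 0 V reference.
Source V1 fixes V_0 = 10 V.
KCL at each unknown node (sum of currents leaving = 0; resistances in Ω):
  Node 1: (V_1 - 10)/30 + (V_1 - 0)/300 = 0
Collecting terms: 0.03667 × V_1 = 0.3333  =>  V_1 = 9.091 V
V_th = V_1 - V_2 = 9.091 - 0 = 9.091 V
Step 2 — R_th: zero the source — replace V1 by a short circuit (node 2 merges into node 0) — and find the resistance seen between A (node 1) and B (node 0).
Reduce the network between node 1 (A) and node 0 (B) by series/parallel combination:
  Rp1 = R1 ‖ R2 (parallel, both between nodes 0 and 1) = 1/(1/30 + 1/300) = 27.27 Ω
R_th = 27.27 Ω
I_n = V_th/R_th = 9.091/27.27 = 0.3333 A, and R_n = R_th = 27.27 Ω

Final answer: I_n = 0.3333 A, R_n = 27.27 Ω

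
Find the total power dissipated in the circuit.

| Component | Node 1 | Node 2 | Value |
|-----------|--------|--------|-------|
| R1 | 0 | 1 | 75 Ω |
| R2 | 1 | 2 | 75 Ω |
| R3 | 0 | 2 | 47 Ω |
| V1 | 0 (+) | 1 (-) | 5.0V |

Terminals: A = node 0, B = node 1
Nodal analysis, taking node 1 as the 0 V reference.
Source V1 fixes V_0 = 5 V.
KCL at each unknown node (sum of currents leaving = 0; resistances in Ω):
  Node 2: (V_2 - 0)/75 + (V_2 - 5)/47 = 0
Collecting terms: 0.03461 × V_2 = 0.1064  =>  V_2 = 3.074 V
Power in each resistor, P = (ΔV)²/R:
  P_R1 = (5 - 0)²/75 = 0.3333 W
  P_R2 = (0 - 3.074)²/75 = 0.126 W
  P_R3 = (5 - 3.074)²/47 = 0.07894 W
P_total = P_R1 + P_R2 + P_R3 = 0.5383 W

Final answer: 0.5383 W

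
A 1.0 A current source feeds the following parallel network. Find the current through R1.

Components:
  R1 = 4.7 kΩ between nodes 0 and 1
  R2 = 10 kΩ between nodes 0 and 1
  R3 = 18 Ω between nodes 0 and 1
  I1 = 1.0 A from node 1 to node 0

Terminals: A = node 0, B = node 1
All resistors sit directly between nodes 0 and 1, so they are in parallel and share one voltage V; the full source current 1 A splits among them.
1/R_par = 1/4700 + 1/10000 + 1/18 = 0.05587 S  =>  R_par = 17.9 Ω
V = I × R_par = 1 × 17.9 = 17.9 V
I_R1 = V/R1 = 17.9/4700 = 0.003808 A

Final answer: 0.003808 A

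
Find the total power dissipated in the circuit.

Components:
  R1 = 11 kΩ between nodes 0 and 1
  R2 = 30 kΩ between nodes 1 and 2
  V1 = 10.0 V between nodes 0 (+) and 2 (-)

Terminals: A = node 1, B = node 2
Nodal analysis, taking node 2 as the 0 V reference.
Source V1 fixes V_0 = 10 V.
KCL at each unknown node (sum of currents leaving = 0; resistances in Ω):
  Node 1: (V_1 - 10)/11000 + (V_1 - 0)/30000 = 0
Collecting terms: 0.0001242 × V_1 = 0.0009091  =>  V_1 = 7.317 V
Power in each resistor, P = (ΔV)²/R:
  P_R1 = (10 - 7.317)²/11000 = 0.0006544 W
  P_R2 = (7.317 - 0)²/30000 = 0.001785 W
P_total = P_R1 + P_R2 = 0.002439 W

Final answer: 0.002439 W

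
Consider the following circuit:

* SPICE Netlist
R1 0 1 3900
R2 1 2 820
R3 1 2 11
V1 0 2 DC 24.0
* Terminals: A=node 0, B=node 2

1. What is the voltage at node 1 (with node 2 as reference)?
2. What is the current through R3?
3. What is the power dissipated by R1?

Nodal analysis, taking node 2 as the 0 V reference.
Source V1 fixes V_0 = 24 V.
KCL at each unknown node (sum of currents leaving = 0; resistances in Ω):
  Node 1: (V_1 - 24)/3900 + (V_1 - 0)/820 + (V_1 - 0)/11 = 0
Collecting terms: 0.09239 × V_1 = 0.006154  =>  V_1 = 0.06661 V
Part 1:
  Read off the nodal solution: V_1 = 0.06661 V
Part 2:
  I_R3 = (V_1 - V_2)/R3 = (0.06661 - 0)/11 = 0.006056 A
  Magnitude: I_R3 = 0.006056 A
Part 3:
  I_R1 = (V_0 - V_1)/R1 = (24 - 0.06661)/3900 = 0.006137 A
  P_R1 = I_R1² × R1 = (0.006137)² × 3900 = 0.1469 W

Final answers:
1. V_1 = 0.06661 V
2. I_R3 = 0.006056 A
3. P_R1 = 0.1469 W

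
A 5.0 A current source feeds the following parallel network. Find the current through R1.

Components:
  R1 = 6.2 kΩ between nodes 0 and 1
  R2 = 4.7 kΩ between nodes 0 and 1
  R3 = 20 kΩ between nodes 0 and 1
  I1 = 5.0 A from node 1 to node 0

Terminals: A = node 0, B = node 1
All resistors sit directly between nodes 0 and 1, so they are in parallel and share one voltage V; the full source current 5 A splits among them.
1/R_par = 1/6200 + 1/4700 + 1/20000 = 0.0004241 S  =>  R_par = 2358 Ω
V = I × R_par = 5 × 2358 = 11790 V
I_R1 = V/R1 = 11790/6200 = 1.902 A

Final answer: 1.902 A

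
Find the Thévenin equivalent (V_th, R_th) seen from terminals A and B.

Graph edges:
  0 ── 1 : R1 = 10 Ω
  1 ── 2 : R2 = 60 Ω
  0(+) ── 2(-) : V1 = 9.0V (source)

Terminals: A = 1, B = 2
Step 1 — V_th is the open-circuit voltage V_A - V_B (nothing connected across the terminals).
Nodal analysis, taking node 2 as the 0 V reference.
Source V1 fixes V_0 = 9 V.
KCL at each unknown node (sum of currents leaving = 0; resistances in Ω):
  Node 1: (V_1 - 9)/10 + (V_1 - 0)/60 = 0
Collecting terms: 0.1167 × V_1 = 0.9  =>  V_1 = 7.714 V
V_th = V_1 - V_2 = 7.714 - 0 = 7.714 V
Step 2 — R_th: zero the source — replace V1 by a short circuit (node 2 merges into node 0) — and find the resistance seen between A (node 1) and B (node 0).
Reduce the network between node 1 (A) and node 0 (B) by series/parallel combination:
  Rp1 = R1 ‖ R2 (parallel, both between nodes 0 and 1) = 1/(1/10 + 1/60) = 8.571 Ω
R_th = 8.571 Ω

Final answer: V_th = 7.714 V, R_th = 8.571 Ω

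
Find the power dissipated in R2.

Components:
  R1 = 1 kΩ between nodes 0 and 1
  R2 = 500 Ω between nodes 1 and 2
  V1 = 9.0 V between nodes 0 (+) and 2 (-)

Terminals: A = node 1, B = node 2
Nodal analysis, taking node 2 as the 0 V reference.
Source V1 fixes V_0 = 9 V.
KCL at each unknown node (sum of currents leaving = 0; resistances in Ω):
  Node 1: (V_1 - 9)/1000 + (V_1 - 0)/500 = 0
Collecting terms: 0.003 × V_1 = 0.009  =>  V_1 = 3 V
I_R2 = (V_1 - V_2)/R2 = (3 - 0)/500 = 0.006 A
P_R2 = I_R2² × R2 = (0.006)² × 500 = 0.018 W

Final answer: 0.018 W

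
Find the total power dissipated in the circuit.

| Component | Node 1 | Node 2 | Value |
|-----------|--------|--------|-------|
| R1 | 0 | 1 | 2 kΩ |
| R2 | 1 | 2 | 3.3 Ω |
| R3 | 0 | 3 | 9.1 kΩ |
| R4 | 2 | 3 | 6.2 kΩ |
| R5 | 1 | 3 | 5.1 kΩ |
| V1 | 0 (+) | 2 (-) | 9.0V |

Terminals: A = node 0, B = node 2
Nodal analysis, taking node 2 as the 0 V reference.
Source V1 fixes V_0 = 9 V.
KCL at each unknown node (sum of currents leaving = 0; resistances in Ω):
  Node 1: (V_1 - 9)/2000 + (V_1 - 0)/3.3 + (V_1 - V_3)/5100 = 0
  Node 3: (V_3 - 9)/9100 + (V_3 - 0)/6200 + (V_3 - V_1)/5100 = 0
Collecting terms (coefficients in siemens):
  0.3037·V_1 - 0.0001961·V_3 = 0.0045
  0.0004673·V_3 - 0.0001961·V_1 = 0.000989
Determinant D = (0.3037)(0.0004673) - (-0.0001961)(-0.0001961) = 0.0001419
V_1 = [(0.0045)(0.0004673) - (-0.0001961)(0.000989)]/D = 0.01619 V
V_3 = [(0.3037)(0.000989) - (0.0045)(-0.0001961)]/D = 2.123 V
Power in each resistor, P = (ΔV)²/R:
  P_R1 = (9 - 0.01619)²/2000 = 0.04035 W
  P_R2 = (0.01619 - 0)²/3.3 = 0.0000794 W
  P_R3 = (9 - 2.123)²/9100 = 0.005196 W
  P_R4 = (0 - 2.123)²/6200 = 0.0007272 W
  P_R5 = (0.01619 - 2.123)²/5100 = 0.0008707 W
P_total = P_R1 + P_R2 + P_R3 + P_R4 + P_R5 = 0.04723 W

Final answer: 0.04723 W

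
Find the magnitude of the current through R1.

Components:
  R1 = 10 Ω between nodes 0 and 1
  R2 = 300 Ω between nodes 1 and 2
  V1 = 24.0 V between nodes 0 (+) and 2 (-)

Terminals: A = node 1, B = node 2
Nodal analysis, taking node 2 as the 0 V reference.
Source V1 fixes V_0 = 24 V.
KCL at each unknown node (sum of currents leaving = 0; resistances in Ω):
  Node 1: (V_1 - 24)/10 + (V_1 - 0)/300 = 0
Collecting terms: 0.1033 × V_1 = 2.4  =>  V_1 = 23.23 V
I_R1 = (V_0 - V_1)/R1 = (24 - 23.23)/10 = 0.07742 A
|I_R1| = 0.07742 A

Final answer: |I_R1| = 0.07742 A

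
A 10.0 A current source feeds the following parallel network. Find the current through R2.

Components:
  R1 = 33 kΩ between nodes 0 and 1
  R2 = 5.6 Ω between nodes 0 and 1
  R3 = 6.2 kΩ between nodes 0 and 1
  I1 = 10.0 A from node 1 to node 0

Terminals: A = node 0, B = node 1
All resistors sit directly between nodes 0 and 1, so they are in parallel and share one voltage V; the full source current 10 A splits among them.
1/R_par = 1/33000 + 1/5.6 + 1/6200 = 0.1788 S  =>  R_par = 5.594 Ω
V = I × R_par = 10 × 5.594 = 55.94 V
I_R2 = V/R2 = 55.94/5.6 = 9.989 A

Final answer: 9.989 A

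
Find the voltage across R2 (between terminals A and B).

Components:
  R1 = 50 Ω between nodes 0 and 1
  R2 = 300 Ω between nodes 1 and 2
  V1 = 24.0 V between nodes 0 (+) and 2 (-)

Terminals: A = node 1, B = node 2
R1 and R2 are in series across V1 (node 0 → node 1 → node 2), and the output A–B is taken across R2, so this is a voltage divider.
Series current: I = V1/(R1 + R2) = 24/(50 + 300) = 24/350 = 0.06857 A
V_R2 = I × R2 = V1 × R2/(R1 + R2) = 24 × 300/350 = 20.57 V

Final answer: 20.57 V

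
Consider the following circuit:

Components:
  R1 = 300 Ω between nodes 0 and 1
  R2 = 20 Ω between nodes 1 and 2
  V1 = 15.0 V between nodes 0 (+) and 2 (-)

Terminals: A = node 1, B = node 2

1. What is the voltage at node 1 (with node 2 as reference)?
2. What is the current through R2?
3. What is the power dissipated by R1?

Nodal analysis, taking node 2 as the 0 V reference.
Source V1 fixes V_0 = 15 V.
KCL at each unknown node (sum of currents leaving = 0; resistances in Ω):
  Node 1: (V_1 - 15)/300 + (V_1 - 0)/20 = 0
Collecting terms: 0.05333 × V_1 = 0.05  =>  V_1 = 0.9375 V
Part 1:
  Read off the nodal solution: V_1 = 0.9375 V
Part 2:
  I_R2 = (V_1 - V_2)/R2 = (0.9375 - 0)/20 = 0.04688 A
  Magnitude: I_R2 = 0.04688 A
Part 3:
  I_R1 = (V_0 - V_1)/R1 = (15 - 0.9375)/300 = 0.04688 A
  P_R1 = I_R1² × R1 = (0.04688)² × 300 = 0.6592 W

Final answers:
1. V_1 = 0.9375 V
2. I_R2 = 0.04688 A
3. P_R1 = 0.6592 W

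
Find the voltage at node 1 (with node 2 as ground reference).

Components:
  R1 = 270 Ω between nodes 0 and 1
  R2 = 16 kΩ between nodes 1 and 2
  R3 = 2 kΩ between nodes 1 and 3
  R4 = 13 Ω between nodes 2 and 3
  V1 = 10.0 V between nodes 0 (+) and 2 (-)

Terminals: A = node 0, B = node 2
Nodal analysis, taking node 2 as the 0 V reference.
Source V1 fixes V_0 = 10 V.
KCL at each unknown node (sum of currents leaving = 0; resistances in Ω):
  Node 1: (V_1 - 10)/270 + (V_1 - 0)/16000 + (V_1 - V_3)/2000 = 0
  Node 3: (V_3 - V_1)/2000 + (V_3 - 0)/13 = 0
Collecting terms (coefficients in siemens):
  0.004266·V_1 - 0.0005·V_3 = 0.03704
  0.07742·V_3 - 0.0005·V_1 = 0
Determinant D = (0.004266)(0.07742) - (-0.0005)(-0.0005) = 0.0003301
V_1 = [(0.03704)(0.07742) - (-0.0005)(0)]/D = 8.688 V
V_3 = [(0.004266)(0) - (0.03704)(-0.0005)]/D = 0.05611 V
The requested potential is V_1 = 8.688 V.

Final answer: V_1 = 8.688 V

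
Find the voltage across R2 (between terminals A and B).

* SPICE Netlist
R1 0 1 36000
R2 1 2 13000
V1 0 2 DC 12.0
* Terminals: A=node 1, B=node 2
R1 and R2 are in series across V1 (node 0 → node 1 → node 2), and the output A–B is taken across R2, so this is a voltage divider.
Series current: I = V1/(R1 + R2) = 12/(36000 + 13000) = 12/49000 = 0.0002449 A
V_R2 = I × R2 = V1 × R2/(R1 + R2) = 12 × 13000/49000 = 3.184 V

Final answer: 3.184 V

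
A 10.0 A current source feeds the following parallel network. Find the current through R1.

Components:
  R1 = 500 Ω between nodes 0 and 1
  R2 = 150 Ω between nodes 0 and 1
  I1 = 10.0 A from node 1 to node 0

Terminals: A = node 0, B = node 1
All resistors sit directly between nodes 0 and 1, so they are in parallel and share one voltage V; the full source current 10 A splits among them.
1/R_par = 1/500 + 1/150 = 0.008667 S  =>  R_par = 115.4 Ω
V = I × R_par = 10 × 115.4 = 1154 V
I_R1 = V/R1 = 1154/500 = 2.308 A

Final answer: 2.308 A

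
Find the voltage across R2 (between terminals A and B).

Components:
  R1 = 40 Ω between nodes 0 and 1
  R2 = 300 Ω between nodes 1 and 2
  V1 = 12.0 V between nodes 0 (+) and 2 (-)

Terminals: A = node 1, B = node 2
R1 and R2 are in series across V1 (node 0 → node 1 → node 2), and the output A–B is taken across R2, so this is a voltage divider.
Series current: I = V1/(R1 + R2) = 12/(40 + 300) = 12/340 = 0.03529 A
V_R2 = I × R2 = V1 × R2/(R1 + R2) = 12 × 300/340 = 10.59 V

Final answer: 10.59 V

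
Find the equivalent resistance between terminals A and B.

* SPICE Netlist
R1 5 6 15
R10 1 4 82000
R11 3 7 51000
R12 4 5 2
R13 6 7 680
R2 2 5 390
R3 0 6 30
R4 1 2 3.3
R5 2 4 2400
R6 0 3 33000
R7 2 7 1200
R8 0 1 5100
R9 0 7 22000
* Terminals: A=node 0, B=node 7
The network is not a plain series/parallel combination. Inject a 1 A test current into terminal A (node 0) and return it from terminal B (node 7); then R_eq = V_A / (1 A).
Nodal analysis, taking node 7 as the 0 V reference.
Current source I_test pushes 1 A into node 0 and draws it out of node 7.
KCL at each unknown node (sum of currents leaving = 0; resistances in Ω):
  Node 0: (V_0 - V_6)/30 + (V_0 - V_3)/33000 + (V_0 - V_1)/5100 + (V_0 - 0)/22000 - 1 = 0
  Node 1: (V_1 - V_0)/5100 + (V_1 - V_2)/3.3 + (V_1 - V_4)/82000 = 0
  Node 2: (V_2 - V_1)/3.3 + (V_2 - V_5)/390 + (V_2 - V_4)/2400 + (V_2 - 0)/1200 = 0
  Node 3: (V_3 - V_0)/33000 + (V_3 - 0)/51000 = 0
  Node 4: (V_4 - V_1)/82000 + (V_4 - V_2)/2400 + (V_4 - V_5)/2 = 0
  Node 5: (V_5 - V_2)/390 + (V_5 - V_4)/2 + (V_5 - V_6)/15 = 0
  Node 6: (V_6 - V_0)/30 + (V_6 - V_5)/15 + (V_6 - 0)/680 = 0
Collecting terms (coefficients in siemens):
  0.03361·V_0 - 0.0001961·V_1 - 0.0000303·V_3 - 0.03333·V_6 = 1
  0.3032·V_1 - 0.0001961·V_0 - 0.303·V_2 - 0.0000122·V_4 = 0
  0.3068·V_2 - 0.303·V_1 - 0.0004167·V_4 - 0.002564·V_5 = 0
  0.00004991·V_3 - 0.0000303·V_0 = 0
  0.5004·V_4 - 0.0000122·V_1 - 0.0004167·V_2 - 0.5·V_5 = 0
  0.5692·V_5 - 0.002564·V_2 - 0.5·V_4 - 0.06667·V_6 = 0
  0.1015·V_6 - 0.03333·V_0 - 0.06667·V_5 = 0
Solving these 7 simultaneous equations (Gaussian elimination) gives:
  V_0 = 485.2 V, V_1 = 360.5 V, V_2 = 360.5 V, V_3 = 294.6 V
  V_4 = 452.6 V, V_5 = 452.7 V, V_6 = 456.8 V
R_eq = V_0 / 1 A = 485.2 Ω

Final answer: 485.2 Ω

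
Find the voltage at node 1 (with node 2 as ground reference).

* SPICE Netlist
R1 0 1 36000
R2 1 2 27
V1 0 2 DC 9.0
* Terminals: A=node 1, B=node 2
Nodal analysis, taking node 2 as the 0 V reference.
Source V1 fixes V_0 = 9 V.
KCL at each unknown node (sum of currents leaving = 0; resistances in Ω):
  Node 1: (V_1 - 9)/36000 + (V_1 - 0)/27 = 0
Collecting terms: 0.03706 × V_1 = 0.00025  =>  V_1 = 0.006745 V
The requested potential is V_1 = 0.006745 V.

Final answer: V_1 = 0.006745 V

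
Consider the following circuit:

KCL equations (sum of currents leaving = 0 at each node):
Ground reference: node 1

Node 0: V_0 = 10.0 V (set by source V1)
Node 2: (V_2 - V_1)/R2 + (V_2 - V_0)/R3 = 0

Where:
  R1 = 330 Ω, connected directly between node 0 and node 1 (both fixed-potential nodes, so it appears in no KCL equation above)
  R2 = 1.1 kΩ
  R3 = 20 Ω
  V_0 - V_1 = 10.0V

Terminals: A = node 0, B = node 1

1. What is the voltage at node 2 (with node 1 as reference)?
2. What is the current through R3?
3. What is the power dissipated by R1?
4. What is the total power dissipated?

Nodal analysis, taking node 1 as the 0 V reference.
Source V1 fixes V_0 = 10 V.
KCL at each unknown node (sum of currents leaving = 0; resistances in Ω):
  Node 2: (V_2 - 0)/1100 + (V_2 - 10)/20 = 0
Collecting terms: 0.05091 × V_2 = 0.5  =>  V_2 = 9.821 V
Part 1:
  Read off the nodal solution: V_2 = 9.821 V
Part 2:
  I_R3 = (V_0 - V_2)/R3 = (10 - 9.821)/20 = 0.008929 A
  Magnitude: I_R3 = 0.008929 A
Part 3:
  I_R1 = (V_0 - V_1)/R1 = (10 - 0)/330 = 0.0303 A
  P_R1 = I_R1² × R1 = (0.0303)² × 330 = 0.303 W
Part 4:
  Power in each resistor, P = (ΔV)²/R:
    P_R1 = (10 - 0)²/330 = 0.303 W
    P_R2 = (0 - 9.821)²/1100 = 0.08769 W
    P_R3 = (10 - 9.821)²/20 = 0.001594 W
  P_total = P_R1 + P_R2 + P_R3 = 0.3923 W

Final answers:
1. V_2 = 9.821 V
2. I_R3 = 0.008929 A
3. P_R1 = 0.303 W
4. P_total = 0.3923 W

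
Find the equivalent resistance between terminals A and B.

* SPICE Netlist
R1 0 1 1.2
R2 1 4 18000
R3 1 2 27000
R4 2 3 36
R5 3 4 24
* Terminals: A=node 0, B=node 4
Reduce the network between node 0 (A) and node 4 (B) by series/parallel combination:
  Rs1 = R3 + R4 (series, joined only at node 2) = 27000 + 36 = 27040 Ω
  Rs2 = R5 + Rs1 (series, joined only at node 3) = 24 + 27040 = 27060 Ω
  Rp1 = R2 ‖ Rs2 (parallel, both between nodes 1 and 4) = 1/(1/18000 + 1/27060) = 10810 Ω
  Rs3 = R1 + Rp1 (series, joined only at node 1) = 1.2 + 10810 = 10810 Ω
R_eq = 10.81 kΩ

Final answer: 10.81 kΩ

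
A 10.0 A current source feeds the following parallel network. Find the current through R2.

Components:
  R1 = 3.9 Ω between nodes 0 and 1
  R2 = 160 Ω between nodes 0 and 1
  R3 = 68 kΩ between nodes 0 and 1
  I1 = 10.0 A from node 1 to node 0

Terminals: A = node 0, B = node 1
All resistors sit directly between nodes 0 and 1, so they are in parallel and share one voltage V; the full source current 10 A splits among them.
1/R_par = 1/3.9 + 1/160 + 1/68000 = 0.2627 S  =>  R_par = 3.807 Ω
V = I × R_par = 10 × 3.807 = 38.07 V
I_R2 = V/R2 = 38.07/160 = 0.2379 A

Final answer: 0.2379 A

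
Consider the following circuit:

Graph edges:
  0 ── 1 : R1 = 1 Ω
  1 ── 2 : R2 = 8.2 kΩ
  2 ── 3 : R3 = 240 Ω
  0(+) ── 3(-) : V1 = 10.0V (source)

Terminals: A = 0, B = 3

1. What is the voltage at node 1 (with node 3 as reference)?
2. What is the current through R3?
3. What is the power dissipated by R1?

Nodal analysis, taking node 3 as the 0 V reference.
Source V1 fixes V_0 = 10 V.
KCL at each unknown node (sum of currents leaving = 0; resistances in Ω):
  Node 1: (V_1 - 10)/1 + (V_1 - V_2)/8200 = 0
  Node 2: (V_2 - V_1)/8200 + (V_2 - 0)/240 = 0
Collecting terms (coefficients in siemens):
  1·V_1 - 0.000122·V_2 = 10
  0.004289·V_2 - 0.000122·V_1 = 0
Determinant D = (1)(0.004289) - (-0.000122)(-0.000122) = 0.004289
V_1 = [(10)(0.004289) - (-0.000122)(0)]/D = 9.999 V
V_2 = [(1)(0) - (10)(-0.000122)]/D = 0.2843 V
Part 1:
  Read off the nodal solution: V_1 = 9.999 V
Part 2:
  I_R3 = (V_2 - V_3)/R3 = (0.2843 - 0)/240 = 0.001185 A
  Magnitude: I_R3 = 0.001185 A
Part 3:
  I_R1 = (V_0 - V_1)/R1 = (10 - 9.999)/1 = 0.001185 A
  P_R1 = I_R1² × R1 = (0.001185)² × 1 = 0.000001403 W

Final answers:
1. V_1 = 9.999 V
2. I_R3 = 0.001185 A
3. P_R1 = 1.403e-06 W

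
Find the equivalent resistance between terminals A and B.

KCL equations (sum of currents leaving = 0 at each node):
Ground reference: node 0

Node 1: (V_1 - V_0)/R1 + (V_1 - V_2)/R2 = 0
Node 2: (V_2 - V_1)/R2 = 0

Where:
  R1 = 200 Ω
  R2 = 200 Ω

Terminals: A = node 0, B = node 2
Reduce the network between node 0 (A) and node 2 (B) by series/parallel combination:
  Rs1 = R1 + R2 (series, joined only at node 1) = 200 + 200 = 400 Ω
R_eq = 400 Ω

Final answer: 400 Ω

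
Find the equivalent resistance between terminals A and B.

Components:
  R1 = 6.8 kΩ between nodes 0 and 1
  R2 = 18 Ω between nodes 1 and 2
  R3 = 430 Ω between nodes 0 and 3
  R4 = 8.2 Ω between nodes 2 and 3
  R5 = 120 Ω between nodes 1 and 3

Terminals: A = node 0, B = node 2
The network is not a plain series/parallel combination. Inject a 1 A test current into terminal A (node 0) and return it from terminal B (node 2); then R_eq = V_A / (1 A).
Nodal analysis, taking node 2 as the 0 V reference.
Current source I_test pushes 1 A into node 0 and draws it out of node 2.
KCL at each unknown node (sum of currents leaving = 0; resistances in Ω):
  Node 0: (V_0 - V_1)/6800 + (V_0 - V_3)/430 - 1 = 0
  Node 1: (V_1 - V_0)/6800 + (V_1 - 0)/18 + (V_1 - V_3)/120 = 0
  Node 3: (V_3 - V_0)/430 + (V_3 - V_1)/120 + (V_3 - 0)/8.2 = 0
Collecting terms (coefficients in siemens):
  0.002473·V_0 - 0.0001471·V_1 - 0.002326·V_3 = 1
  0.06404·V_1 - 0.0001471·V_0 - 0.008333·V_3 = 0
  0.1326·V_3 - 0.002326·V_0 - 0.008333·V_1 = 0
Solving these 3 simultaneous equations (Gaussian elimination) gives:
  V_0 = 411.4 V, V_1 = 1.899 V, V_3 = 7.335 V
R_eq = V_0 / 1 A = 411.4 Ω

Final answer: 411.4 Ω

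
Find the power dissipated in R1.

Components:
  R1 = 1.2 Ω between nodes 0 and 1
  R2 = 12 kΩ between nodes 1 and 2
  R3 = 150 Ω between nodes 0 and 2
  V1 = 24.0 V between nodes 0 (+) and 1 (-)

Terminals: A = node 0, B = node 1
Nodal analysis, taking node 1 as the 0 V reference.
Source V1 fixes V_0 = 24 V.
KCL at each unknown node (sum of currents leaving = 0; resistances in Ω):
  Node 2: (V_2 - 0)/12000 + (V_2 - 24)/150 = 0
Collecting terms: 0.00675 × V_2 = 0.16  =>  V_2 = 23.7 V
I_R1 = (V_0 - V_1)/R1 = (24 - 0)/1.2 = 20 A
P_R1 = I_R1² × R1 = (20)² × 1.2 = 480 W

Final answer: 480 W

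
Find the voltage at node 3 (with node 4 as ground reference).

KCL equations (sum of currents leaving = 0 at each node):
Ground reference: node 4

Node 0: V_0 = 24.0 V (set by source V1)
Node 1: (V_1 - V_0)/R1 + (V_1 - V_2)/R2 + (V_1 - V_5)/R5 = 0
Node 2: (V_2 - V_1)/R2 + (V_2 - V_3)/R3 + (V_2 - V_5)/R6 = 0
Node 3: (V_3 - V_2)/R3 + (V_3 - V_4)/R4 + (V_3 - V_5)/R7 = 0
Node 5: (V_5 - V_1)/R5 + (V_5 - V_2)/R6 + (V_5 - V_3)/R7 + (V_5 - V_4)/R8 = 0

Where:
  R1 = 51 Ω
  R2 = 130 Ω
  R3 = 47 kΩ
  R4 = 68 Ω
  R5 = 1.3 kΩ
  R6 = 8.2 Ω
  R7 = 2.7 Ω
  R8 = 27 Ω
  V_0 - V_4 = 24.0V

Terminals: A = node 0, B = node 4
Nodal analysis, taking node 4 as the 0 V reference.
Source V1 fixes V_0 = 24 V.
KCL at each unknown node (sum of currents leaving = 0; resistances in Ω):
  Node 1: (V_1 - 24)/51 + (V_1 - V_2)/130 + (V_1 - V_5)/1300 = 0
  Node 2: (V_2 - V_1)/130 + (V_2 - V_3)/47000 + (V_2 - V_5)/8.2 = 0
  Node 3: (V_3 - V_2)/47000 + (V_3 - 0)/68 + (V_3 - V_5)/2.7 = 0
  Node 5: (V_5 - V_1)/1300 + (V_5 - V_2)/8.2 + (V_5 - V_3)/2.7 + (V_5 - 0)/27 = 0
Collecting terms (coefficients in siemens):
  0.02807·V_1 - 0.007692·V_2 - 0.0007692·V_5 = 0.4706
  0.1297·V_2 - 0.007692·V_1 - 0.00002128·V_3 - 0.122·V_5 = 0
  0.3851·V_3 - 0.00002128·V_2 - 0.3704·V_5 = 0
  0.5301·V_5 - 0.0007692·V_1 - 0.122·V_2 - 0.3704·V_3 = 0
Solving these 4 simultaneous equations (Gaussian elimination) gives:
  V_1 = 17.74 V, V_2 = 3.309 V, V_3 = 2.308 V, V_5 = 2.399 V
The requested potential is V_3 = 2.308 V.

Final answer: V_3 = 2.308 V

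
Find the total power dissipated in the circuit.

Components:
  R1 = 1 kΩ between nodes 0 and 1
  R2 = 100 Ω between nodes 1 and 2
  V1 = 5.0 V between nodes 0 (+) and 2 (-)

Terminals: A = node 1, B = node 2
Nodal analysis, taking node 2 as the 0 V reference.
Source V1 fixes V_0 = 5 V.
KCL at each unknown node (sum of currents leaving = 0; resistances in Ω):
  Node 1: (V_1 - 5)/1000 + (V_1 - 0)/100 = 0
Collecting terms: 0.011 × V_1 = 0.005  =>  V_1 = 0.4545 V
Power in each resistor, P = (ΔV)²/R:
  P_R1 = (5 - 0.4545)²/1000 = 0.02066 W
  P_R2 = (0.4545 - 0)²/100 = 0.002066 W
P_total = P_R1 + P_R2 = 0.02273 W

Final answer: 0.02273 W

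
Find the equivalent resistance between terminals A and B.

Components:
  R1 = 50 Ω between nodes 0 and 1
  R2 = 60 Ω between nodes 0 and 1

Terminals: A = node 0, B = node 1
Reduce the network between node 0 (A) and node 1 (B) by series/parallel combination:
  Rp1 = R1 ‖ R2 (parallel, both between nodes 0 and 1) = 1/(1/50 + 1/60) = 27.27 Ω
R_eq = 27.27 Ω

Final answer: 27.27 Ω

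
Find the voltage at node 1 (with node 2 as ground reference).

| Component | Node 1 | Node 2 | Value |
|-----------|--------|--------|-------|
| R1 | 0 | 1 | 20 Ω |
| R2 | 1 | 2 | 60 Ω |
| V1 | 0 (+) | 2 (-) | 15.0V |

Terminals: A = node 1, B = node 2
Nodal analysis, taking node 2 as the 0 V reference.
Source V1 fixes V_0 = 15 V.
KCL at each unknown node (sum of currents leaving = 0; resistances in Ω):
  Node 1: (V_1 - 15)/20 + (V_1 - 0)/60 = 0
Collecting terms: 0.06667 × V_1 = 0.75  =>  V_1 = 11.25 V
The requested potential is V_1 = 11.25 V.

Final answer: V_1 = 11.25 V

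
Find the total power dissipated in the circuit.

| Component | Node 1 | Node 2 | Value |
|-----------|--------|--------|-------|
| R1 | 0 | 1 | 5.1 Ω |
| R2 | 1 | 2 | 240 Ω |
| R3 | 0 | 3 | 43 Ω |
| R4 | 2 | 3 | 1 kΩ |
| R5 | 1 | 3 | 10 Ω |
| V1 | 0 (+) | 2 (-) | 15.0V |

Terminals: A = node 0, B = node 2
Nodal analysis, taking node 2 as the 0 V reference.
Source V1 fixes V_0 = 15 V.
KCL at each unknown node (sum of currents leaving = 0; resistances in Ω):
  Node 1: (V_1 - 15)/5.1 + (V_1 - 0)/240 + (V_1 - V_3)/10 = 0
  Node 3: (V_3 - 15)/43 + (V_3 - 0)/1000 + (V_3 - V_1)/10 = 0
Collecting terms (coefficients in siemens):
  0.3002·V_1 - 0.1·V_3 = 2.941
  0.1243·V_3 - 0.1·V_1 = 0.3488
Determinant D = (0.3002)(0.1243) - (-0.1)(-0.1) = 0.02731
V_1 = [(2.941)(0.1243) - (-0.1)(0.3488)]/D = 14.66 V
V_3 = [(0.3002)(0.3488) - (2.941)(-0.1)]/D = 14.61 V
Power in each resistor, P = (ΔV)²/R:
  P_R1 = (15 - 14.66)²/5.1 = 0.02258 W
  P_R2 = (14.66 - 0)²/240 = 0.8956 W
  P_R3 = (15 - 14.61)²/43 = 0.003607 W
  P_R4 = (0 - 14.61)²/1000 = 0.2133 W
  P_R5 = (14.66 - 14.61)²/10 = 0.0002968 W
P_total = P_R1 + P_R2 + P_R3 + P_R4 + P_R5 = 1.135 W

Final answer: 1.135 W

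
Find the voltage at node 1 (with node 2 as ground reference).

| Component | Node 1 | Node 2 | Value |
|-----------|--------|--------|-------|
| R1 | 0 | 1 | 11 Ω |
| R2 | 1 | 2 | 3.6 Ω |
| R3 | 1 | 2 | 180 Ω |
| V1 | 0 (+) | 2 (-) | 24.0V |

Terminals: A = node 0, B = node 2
Nodal analysis, taking node 2 as the 0 V reference.
Source V1 fixes V_0 = 24 V.
KCL at each unknown node (sum of currents leaving = 0; resistances in Ω):
  Node 1: (V_1 - 24)/11 + (V_1 - 0)/3.6 + (V_1 - 0)/180 = 0
Collecting terms: 0.3742 × V_1 = 2.182  =>  V_1 = 5.83 V
The requested potential is V_1 = 5.83 V.

Final answer: V_1 = 5.83 V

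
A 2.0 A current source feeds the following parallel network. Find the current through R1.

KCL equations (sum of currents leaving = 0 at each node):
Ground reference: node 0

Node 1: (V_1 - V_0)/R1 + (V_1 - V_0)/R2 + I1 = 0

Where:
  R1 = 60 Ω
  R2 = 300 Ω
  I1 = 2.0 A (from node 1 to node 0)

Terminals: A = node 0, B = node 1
All resistors sit directly between nodes 0 and 1, so they are in parallel and share one voltage V; the full source current 2 A splits among them.
1/R_par = 1/60 + 1/300 = 0.02 S  =>  R_par = 50 Ω
V = I × R_par = 2 × 50 = 100 V
I_R1 = V/R1 = 100/60 = 1.667 A

Final answer: 1.667 A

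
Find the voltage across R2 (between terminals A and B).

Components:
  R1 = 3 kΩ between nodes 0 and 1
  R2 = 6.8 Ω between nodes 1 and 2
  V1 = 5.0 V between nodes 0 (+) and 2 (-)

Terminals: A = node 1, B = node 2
R1 and R2 are in series across V1 (node 0 → node 1 → node 2), and the output A–B is taken across R2, so this is a voltage divider.
Series current: I = V1/(R1 + R2) = 5/(3000 + 6.8) = 5/3007 = 0.001663 A
V_R2 = I × R2 = V1 × R2/(R1 + R2) = 5 × 6.8/3007 = 0.01131 V

Final answer: 0.01131 V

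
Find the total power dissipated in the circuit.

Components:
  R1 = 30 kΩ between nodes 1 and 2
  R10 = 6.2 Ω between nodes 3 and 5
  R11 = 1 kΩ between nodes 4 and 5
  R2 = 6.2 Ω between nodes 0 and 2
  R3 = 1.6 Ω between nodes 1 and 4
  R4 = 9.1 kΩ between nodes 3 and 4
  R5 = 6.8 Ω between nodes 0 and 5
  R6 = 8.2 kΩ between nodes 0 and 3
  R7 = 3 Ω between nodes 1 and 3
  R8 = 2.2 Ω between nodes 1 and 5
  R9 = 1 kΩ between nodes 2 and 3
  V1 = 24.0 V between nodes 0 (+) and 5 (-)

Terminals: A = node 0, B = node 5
Nodal analysis, taking node 5 as the 0 V reference.
Source V1 fixes V_0 = 24 V.
KCL at each unknown node (sum of currents leaving = 0; resistances in Ω):
  Node 1: (V_1 - V_2)/30000 + (V_1 - V_4)/1.6 + (V_1 - V_3)/3 + (V_1 - 0)/2.2 = 0
  Node 2: (V_2 - V_1)/30000 + (V_2 - 24)/6.2 + (V_2 - V_3)/1000 = 0
  Node 3: (V_3 - V_4)/9100 + (V_3 - 24)/8200 + (V_3 - V_1)/3 + (V_3 - V_2)/1000 + (V_3 - 0)/6.2 = 0
  Node 4: (V_4 - V_1)/1.6 + (V_4 - V_3)/9100 + (V_4 - 0)/1000 = 0
Collecting terms (coefficients in siemens):
  1.413·V_1 - 0.00003333·V_2 - 0.3333·V_3 - 0.625·V_4 = 0
  0.1623·V_2 - 0.00003333·V_1 - 0.001·V_3 = 3.871
  0.4959·V_3 - 0.3333·V_1 - 0.001·V_2 - 0.0001099·V_4 = 0.002927
  0.6261·V_4 - 0.625·V_1 - 0.0001099·V_3 = 0
Solving these 4 simultaneous equations (Gaussian elimination) gives:
  V_1 = 0.03329 V, V_2 = 23.85 V, V_3 = 0.07638 V, V_4 = 0.03324 V
Power in each resistor, P = (ΔV)²/R:
  P_R1 = (0.03329 - 23.85)²/30000 = 0.0189 W
  P_R2 = (24 - 23.85)²/6.2 = 0.003741 W
  P_R3 = (0.03329 - 0.03324)²/1.6 = 0.0000000013 W
  P_R4 = (0.07638 - 0.03324)²/9100 = 0.0000002045 W
  P_R5 = (24 - 0)²/6.8 = 84.71 W
  P_R6 = (24 - 0.07638)²/8200 = 0.0698 W
  P_R7 = (0.03329 - 0.07638)²/3 = 0.000619 W
  P_R8 = (0.03329 - 0)²/2.2 = 0.0005036 W
  P_R9 = (23.85 - 0.07638)²/1000 = 0.5651 W
  P_R10 = (0.07638 - 0)²/6.2 = 0.000941 W
  P_R11 = (0.03324 - 0)²/1000 = 0.000001105 W
P_total = P_R1 + P_R2 + P_R3 + P_R4 + P_R5 + P_R6 + P_R7 + P_R8 + P_R9 + P_R10 + P_R11 = 85.37 W

Final answer: 85.37 W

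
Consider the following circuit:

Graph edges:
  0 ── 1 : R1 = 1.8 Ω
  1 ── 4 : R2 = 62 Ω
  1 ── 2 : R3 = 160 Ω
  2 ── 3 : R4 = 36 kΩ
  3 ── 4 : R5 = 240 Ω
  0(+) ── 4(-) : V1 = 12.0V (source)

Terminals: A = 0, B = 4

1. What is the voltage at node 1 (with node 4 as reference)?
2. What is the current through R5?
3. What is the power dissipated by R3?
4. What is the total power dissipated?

Nodal analysis, taking node 4 as the 0 V reference.
Source V1 fixes V_0 = 12 V.
KCL at each unknown node (sum of currents leaving = 0; resistances in Ω):
  Node 1: (V_1 - 12)/1.8 + (V_1 - 0)/62 + (V_1 - V_2)/160 = 0
  Node 2: (V_2 - V_1)/160 + (V_2 - V_3)/36000 = 0
  Node 3: (V_3 - V_2)/36000 + (V_3 - 0)/240 = 0
Collecting terms (coefficients in siemens):
  0.5779·V_1 - 0.00625·V_2 = 6.667
  0.006278·V_2 - 0.00625·V_1 - 0.00002778·V_3 = 0
  0.004194·V_3 - 0.00002778·V_2 = 0
Solving these 3 simultaneous equations (Gaussian elimination) gives:
  V_1 = 11.66 V, V_2 = 11.61 V, V_3 = 0.07688 V
Part 1:
  Read off the nodal solution: V_1 = 11.66 V
Part 2:
  I_R5 = (V_3 - V_4)/R5 = (0.07688 - 0)/240 = 0.0003204 A
  Magnitude: I_R5 = 0.0003204 A
Part 3:
  I_R3 = (V_1 - V_2)/R3 = (11.66 - 11.61)/160 = 0.0003204 A
  P_R3 = I_R3² × R3 = (0.0003204)² × 160 = 0.00001642 W
Part 4:
  Power in each resistor, P = (ΔV)²/R:
    P_R1 = (12 - 11.66)²/1.8 = 0.06389 W
    P_R2 = (11.66 - 0)²/62 = 2.193 W
    P_R3 = (11.66 - 11.61)²/160 = 0.00001642 W
    P_R4 = (11.61 - 0.07688)²/36000 = 0.003695 W
    P_R5 = (0.07688 - 0)²/240 = 0.00002463 W
  P_total = P_R1 + P_R2 + P_R3 + P_R4 + P_R5 = 2.261 W

Final answers:
1. V_1 = 11.66 V
2. I_R5 = 0.0003204 A
3. P_R3 = 1.642e-05 W
4. P_total = 2.261 W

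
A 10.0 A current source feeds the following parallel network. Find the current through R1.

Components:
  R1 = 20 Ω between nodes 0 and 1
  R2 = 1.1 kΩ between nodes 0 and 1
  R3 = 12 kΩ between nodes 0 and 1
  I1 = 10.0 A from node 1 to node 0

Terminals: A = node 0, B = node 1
All resistors sit directly between nodes 0 and 1, so they are in parallel and share one voltage V; the full source current 10 A splits among them.
1/R_par = 1/20 + 1/1100 + 1/12000 = 0.05099 S  =>  R_par = 19.61 Ω
V = I × R_par = 10 × 19.61 = 196.1 V
I_R1 = V/R1 = 196.1/20 = 9.805 A

Final answer: 9.805 A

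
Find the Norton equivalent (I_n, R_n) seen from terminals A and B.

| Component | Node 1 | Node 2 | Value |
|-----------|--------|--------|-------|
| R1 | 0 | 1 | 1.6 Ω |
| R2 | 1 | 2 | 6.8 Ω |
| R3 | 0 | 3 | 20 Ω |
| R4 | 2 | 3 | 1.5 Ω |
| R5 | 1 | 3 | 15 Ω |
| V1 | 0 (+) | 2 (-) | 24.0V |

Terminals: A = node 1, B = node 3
Find the Thévenin equivalent first; then I_n = V_th/R_th and R_n = R_th.
Step 1 — V_th is the open-circuit voltage V_A - V_B (nothing connected across the terminals).
Nodal analysis, taking node 2 as the 0 V reference.
Source V1 fixes V_0 = 24 V.
KCL at each unknown node (sum of currents leaving = 0; resistances in Ω):
  Node 1: (V_1 - 24)/1.6 + (V_1 - 0)/6.8 + (V_1 - V_3)/15 = 0
  Node 3: (V_3 - 24)/20 + (V_3 - 0)/1.5 + (V_3 - V_1)/15 = 0
Collecting terms (coefficients in siemens):
  0.8387·V_1 - 0.06667·V_3 = 15
  0.7833·V_3 - 0.06667·V_1 = 1.2
Determinant D = (0.8387)(0.7833) - (-0.06667)(-0.06667) = 0.6526
V_1 = [(15)(0.7833) - (-0.06667)(1.2)]/D = 18.13 V
V_3 = [(0.8387)(1.2) - (15)(-0.06667)]/D = 3.075 V
V_th = V_1 - V_3 = 18.13 - 3.075 = 15.05 V
Step 2 — R_th: zero the source — replace V1 by a short circuit (node 2 merges into node 0) — and find the resistance seen between A (node 1) and B (node 3).
Reduce the network between node 1 (A) and node 3 (B) by series/parallel combination:
  Rp1 = R1 ‖ R2 (parallel, both between nodes 0 and 1) = 1/(1/1.6 + 1/6.8) = 1.295 Ω
  Rp2 = R3 ‖ R4 (parallel, both between nodes 0 and 3) = 1/(1/20 + 1/1.5) = 1.395 Ω
  Rs1 = Rp1 + Rp2 (series, joined only at node 0) = 1.295 + 1.395 = 2.691 Ω
  Rp3 = R5 ‖ Rs1 (parallel, both between nodes 1 and 3) = 1/(1/15 + 1/2.691) = 2.281 Ω
R_th = 2.281 Ω
I_n = V_th/R_th = 15.05/2.281 = 6.599 A, and R_n = R_th = 2.281 Ω

Final answer: I_n = 6.599 A, R_n = 2.281 Ω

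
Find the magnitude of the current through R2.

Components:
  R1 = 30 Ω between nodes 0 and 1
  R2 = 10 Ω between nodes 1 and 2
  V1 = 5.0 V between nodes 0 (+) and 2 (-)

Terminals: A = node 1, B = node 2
Nodal analysis, taking node 2 as the 0 V reference.
Source V1 fixes V_0 = 5 V.
KCL at each unknown node (sum of currents leaving = 0; resistances in Ω):
  Node 1: (V_1 - 5)/30 + (V_1 - 0)/10 = 0
Collecting terms: 0.1333 × V_1 = 0.1667  =>  V_1 = 1.25 V
I_R2 = (V_1 - V_2)/R2 = (1.25 - 0)/10 = 0.125 A
|I_R2| = 0.125 A

Final answer: |I_R2| = 0.125 A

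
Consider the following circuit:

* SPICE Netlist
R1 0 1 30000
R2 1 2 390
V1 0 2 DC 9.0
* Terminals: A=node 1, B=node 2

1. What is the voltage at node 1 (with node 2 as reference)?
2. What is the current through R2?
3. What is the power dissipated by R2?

Nodal analysis, taking node 2 as the 0 V reference.
Source V1 fixes V_0 = 9 V.
KCL at each unknown node (sum of currents leaving = 0; resistances in Ω):
  Node 1: (V_1 - 9)/30000 + (V_1 - 0)/390 = 0
Collecting terms: 0.002597 × V_1 = 0.0003  =>  V_1 = 0.1155 V
Part 1:
  Read off the nodal solution: V_1 = 0.1155 V
Part 2:
  I_R2 = (V_1 - V_2)/R2 = (0.1155 - 0)/390 = 0.0002962 A
  Magnitude: I_R2 = 0.0002962 A
Part 3:
  I_R2 = (V_1 - V_2)/R2 = (0.1155 - 0)/390 = 0.0002962 A
  P_R2 = I_R2² × R2 = (0.0002962)² × 390 = 0.0000342 W

Final answers:
1. V_1 = 0.1155 V
2. I_R2 = 0.0002962 A
3. P_R2 = 3.42e-05 W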